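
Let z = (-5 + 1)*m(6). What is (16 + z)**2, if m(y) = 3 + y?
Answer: 400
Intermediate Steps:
z = -36 (z = (-5 + 1)*(3 + 6) = -4*9 = -36)
(16 + z)**2 = (16 - 36)**2 = (-20)**2 = 400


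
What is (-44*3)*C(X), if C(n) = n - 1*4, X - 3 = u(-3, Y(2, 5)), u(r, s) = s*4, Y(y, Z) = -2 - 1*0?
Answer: 1188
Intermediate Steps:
Y(y, Z) = -2 (Y(y, Z) = -2 + 0 = -2)
u(r, s) = 4*s
X = -5 (X = 3 + 4*(-2) = 3 - 8 = -5)
C(n) = -4 + n (C(n) = n - 4 = -4 + n)
(-44*3)*C(X) = (-44*3)*(-4 - 5) = -132*(-9) = 1188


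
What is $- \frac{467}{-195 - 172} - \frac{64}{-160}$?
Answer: $\frac{3069}{1835} \approx 1.6725$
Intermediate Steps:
$- \frac{467}{-195 - 172} - \frac{64}{-160} = - \frac{467}{-195 - 172} - - \frac{2}{5} = - \frac{467}{-367} + \frac{2}{5} = \left(-467\right) \left(- \frac{1}{367}\right) + \frac{2}{5} = \frac{467}{367} + \frac{2}{5} = \frac{3069}{1835}$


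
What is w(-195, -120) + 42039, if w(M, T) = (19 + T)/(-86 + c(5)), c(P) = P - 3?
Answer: 3531377/84 ≈ 42040.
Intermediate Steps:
c(P) = -3 + P
w(M, T) = -19/84 - T/84 (w(M, T) = (19 + T)/(-86 + (-3 + 5)) = (19 + T)/(-86 + 2) = (19 + T)/(-84) = (19 + T)*(-1/84) = -19/84 - T/84)
w(-195, -120) + 42039 = (-19/84 - 1/84*(-120)) + 42039 = (-19/84 + 10/7) + 42039 = 101/84 + 42039 = 3531377/84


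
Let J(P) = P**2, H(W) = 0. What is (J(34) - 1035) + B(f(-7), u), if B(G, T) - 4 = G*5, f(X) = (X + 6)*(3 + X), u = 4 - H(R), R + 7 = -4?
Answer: 145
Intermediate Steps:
R = -11 (R = -7 - 4 = -11)
u = 4 (u = 4 - 1*0 = 4 + 0 = 4)
f(X) = (3 + X)*(6 + X) (f(X) = (6 + X)*(3 + X) = (3 + X)*(6 + X))
B(G, T) = 4 + 5*G (B(G, T) = 4 + G*5 = 4 + 5*G)
(J(34) - 1035) + B(f(-7), u) = (34**2 - 1035) + (4 + 5*(18 + (-7)**2 + 9*(-7))) = (1156 - 1035) + (4 + 5*(18 + 49 - 63)) = 121 + (4 + 5*4) = 121 + (4 + 20) = 121 + 24 = 145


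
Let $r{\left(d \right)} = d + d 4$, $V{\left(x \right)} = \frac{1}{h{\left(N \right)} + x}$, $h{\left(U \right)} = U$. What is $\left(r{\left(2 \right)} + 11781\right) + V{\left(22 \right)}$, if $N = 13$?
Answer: $\frac{412686}{35} \approx 11791.0$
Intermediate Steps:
$V{\left(x \right)} = \frac{1}{13 + x}$
$r{\left(d \right)} = 5 d$ ($r{\left(d \right)} = d + 4 d = 5 d$)
$\left(r{\left(2 \right)} + 11781\right) + V{\left(22 \right)} = \left(5 \cdot 2 + 11781\right) + \frac{1}{13 + 22} = \left(10 + 11781\right) + \frac{1}{35} = 11791 + \frac{1}{35} = \frac{412686}{35}$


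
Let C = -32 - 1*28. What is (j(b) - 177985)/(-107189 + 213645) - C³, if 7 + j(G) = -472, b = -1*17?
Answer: 2874289692/13307 ≈ 2.1600e+5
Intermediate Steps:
b = -17
j(G) = -479 (j(G) = -7 - 472 = -479)
C = -60 (C = -32 - 28 = -60)
(j(b) - 177985)/(-107189 + 213645) - C³ = (-479 - 177985)/(-107189 + 213645) - 1*(-60)³ = -178464/106456 - 1*(-216000) = -178464*1/106456 + 216000 = -22308/13307 + 216000 = 2874289692/13307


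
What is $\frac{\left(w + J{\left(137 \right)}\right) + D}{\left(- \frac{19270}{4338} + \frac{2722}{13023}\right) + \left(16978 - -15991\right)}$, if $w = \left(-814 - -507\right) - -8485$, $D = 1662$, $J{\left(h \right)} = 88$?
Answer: $\frac{7789863726}{25865334581} \approx 0.30117$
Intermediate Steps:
$w = 8178$ ($w = \left(-814 + 507\right) + 8485 = -307 + 8485 = 8178$)
$\frac{\left(w + J{\left(137 \right)}\right) + D}{\left(- \frac{19270}{4338} + \frac{2722}{13023}\right) + \left(16978 - -15991\right)} = \frac{\left(8178 + 88\right) + 1662}{\left(- \frac{19270}{4338} + \frac{2722}{13023}\right) + \left(16978 - -15991\right)} = \frac{8266 + 1662}{\left(\left(-19270\right) \frac{1}{4338} + 2722 \cdot \frac{1}{13023}\right) + \left(16978 + 15991\right)} = \frac{9928}{\left(- \frac{9635}{2169} + \frac{2722}{13023}\right) + 32969} = \frac{9928}{- \frac{13285843}{3138543} + 32969} = \frac{9928}{\frac{103461338324}{3138543}} = 9928 \cdot \frac{3138543}{103461338324} = \frac{7789863726}{25865334581}$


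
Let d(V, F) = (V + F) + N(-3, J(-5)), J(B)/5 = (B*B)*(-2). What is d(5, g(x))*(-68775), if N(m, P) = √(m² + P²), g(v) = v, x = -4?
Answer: -68775 - 68775*√62509 ≈ -1.7264e+7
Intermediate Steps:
J(B) = -10*B² (J(B) = 5*((B*B)*(-2)) = 5*(B²*(-2)) = 5*(-2*B²) = -10*B²)
N(m, P) = √(P² + m²)
d(V, F) = F + V + √62509 (d(V, F) = (V + F) + √((-10*(-5)²)² + (-3)²) = (F + V) + √((-10*25)² + 9) = (F + V) + √((-250)² + 9) = (F + V) + √(62500 + 9) = (F + V) + √62509 = F + V + √62509)
d(5, g(x))*(-68775) = (-4 + 5 + √62509)*(-68775) = (1 + √62509)*(-68775) = -68775 - 68775*√62509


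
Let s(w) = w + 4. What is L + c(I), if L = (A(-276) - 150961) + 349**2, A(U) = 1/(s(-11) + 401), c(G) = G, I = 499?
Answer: -11292433/394 ≈ -28661.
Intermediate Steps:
s(w) = 4 + w
A(U) = 1/394 (A(U) = 1/((4 - 11) + 401) = 1/(-7 + 401) = 1/394)
L = -11489039/394 (L = (1/394 - 150961) + 349**2 = -59478633/394 + 121801 = -11489039/394 ≈ -29160.)
L + c(I) = -11489039/394 + 499 = -11292433/394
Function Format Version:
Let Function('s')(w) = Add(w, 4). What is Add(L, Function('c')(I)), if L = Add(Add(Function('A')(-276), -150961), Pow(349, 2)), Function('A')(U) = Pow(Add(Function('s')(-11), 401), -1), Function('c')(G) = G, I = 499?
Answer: Rational(-11292433, 394) ≈ -28661.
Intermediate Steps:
Function('s')(w) = Add(4, w)
Function('A')(U) = Rational(1, 394) (Function('A')(U) = Pow(Add(Add(4, -11), 401), -1) = Pow(Add(-7, 401), -1) = Pow(394, -1) = Rational(1, 394))
L = Rational(-11489039, 394) (L = Add(Add(Rational(1, 394), -150961), Pow(349, 2)) = Add(Rational(-59478633, 394), 121801) = Rational(-11489039, 394) ≈ -29160.)
Add(L, Function('c')(I)) = Add(Rational(-11489039, 394), 499) = Rational(-11292433, 394)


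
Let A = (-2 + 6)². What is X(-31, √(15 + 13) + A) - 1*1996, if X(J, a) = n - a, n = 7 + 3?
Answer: -2002 - 2*√7 ≈ -2007.3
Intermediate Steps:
n = 10
A = 16 (A = 4² = 16)
X(J, a) = 10 - a
X(-31, √(15 + 13) + A) - 1*1996 = (10 - (√(15 + 13) + 16)) - 1*1996 = (10 - (√28 + 16)) - 1996 = (10 - (2*√7 + 16)) - 1996 = (10 - (16 + 2*√7)) - 1996 = (10 + (-16 - 2*√7)) - 1996 = (-6 - 2*√7) - 1996 = -2002 - 2*√7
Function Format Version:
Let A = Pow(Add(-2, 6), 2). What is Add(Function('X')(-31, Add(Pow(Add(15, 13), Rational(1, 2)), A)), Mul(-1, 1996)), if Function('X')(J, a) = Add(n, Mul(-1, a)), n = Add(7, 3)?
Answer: Add(-2002, Mul(-2, Pow(7, Rational(1, 2)))) ≈ -2007.3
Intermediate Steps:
n = 10
A = 16 (A = Pow(4, 2) = 16)
Function('X')(J, a) = Add(10, Mul(-1, a))
Add(Function('X')(-31, Add(Pow(Add(15, 13), Rational(1, 2)), A)), Mul(-1, 1996)) = Add(Add(10, Mul(-1, Add(Pow(Add(15, 13), Rational(1, 2)), 16))), Mul(-1, 1996)) = Add(Add(10, Mul(-1, Add(Pow(28, Rational(1, 2)), 16))), -1996) = Add(Add(10, Mul(-1, Add(Mul(2, Pow(7, Rational(1, 2))), 16))), -1996) = Add(Add(10, Mul(-1, Add(16, Mul(2, Pow(7, Rational(1, 2)))))), -1996) = Add(Add(10, Add(-16, Mul(-2, Pow(7, Rational(1, 2))))), -1996) = Add(Add(-6, Mul(-2, Pow(7, Rational(1, 2)))), -1996) = Add(-2002, Mul(-2, Pow(7, Rational(1, 2))))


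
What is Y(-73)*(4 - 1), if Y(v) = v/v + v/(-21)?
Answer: 94/7 ≈ 13.429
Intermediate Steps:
Y(v) = 1 - v/21 (Y(v) = 1 + v*(-1/21) = 1 - v/21)
Y(-73)*(4 - 1) = (1 - 1/21*(-73))*(4 - 1) = (1 + 73/21)*3 = (94/21)*3 = 94/7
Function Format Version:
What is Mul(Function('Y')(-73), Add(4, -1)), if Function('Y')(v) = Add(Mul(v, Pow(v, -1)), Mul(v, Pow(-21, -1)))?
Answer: Rational(94, 7) ≈ 13.429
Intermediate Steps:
Function('Y')(v) = Add(1, Mul(Rational(-1, 21), v)) (Function('Y')(v) = Add(1, Mul(v, Rational(-1, 21))) = Add(1, Mul(Rational(-1, 21), v)))
Mul(Function('Y')(-73), Add(4, -1)) = Mul(Add(1, Mul(Rational(-1, 21), -73)), Add(4, -1)) = Mul(Add(1, Rational(73, 21)), 3) = Mul(Rational(94, 21), 3) = Rational(94, 7)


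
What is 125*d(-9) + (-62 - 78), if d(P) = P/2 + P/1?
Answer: -3655/2 ≈ -1827.5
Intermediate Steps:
d(P) = 3*P/2 (d(P) = P*(½) + P*1 = P/2 + P = 3*P/2)
125*d(-9) + (-62 - 78) = 125*((3/2)*(-9)) + (-62 - 78) = 125*(-27/2) - 140 = -3375/2 - 140 = -3655/2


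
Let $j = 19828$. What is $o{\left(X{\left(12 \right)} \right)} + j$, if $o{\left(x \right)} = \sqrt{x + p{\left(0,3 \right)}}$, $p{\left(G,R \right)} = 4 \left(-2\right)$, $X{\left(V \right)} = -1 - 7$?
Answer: $19828 + 4 i \approx 19828.0 + 4.0 i$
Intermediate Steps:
$X{\left(V \right)} = -8$ ($X{\left(V \right)} = -1 - 7 = -8$)
$p{\left(G,R \right)} = -8$
$o{\left(x \right)} = \sqrt{-8 + x}$ ($o{\left(x \right)} = \sqrt{x - 8} = \sqrt{-8 + x}$)
$o{\left(X{\left(12 \right)} \right)} + j = \sqrt{-8 - 8} + 19828 = \sqrt{-16} + 19828 = 4 i + 19828 = 19828 + 4 i$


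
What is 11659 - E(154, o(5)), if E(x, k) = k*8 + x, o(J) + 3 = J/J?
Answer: 11521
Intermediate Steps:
o(J) = -2 (o(J) = -3 + J/J = -3 + 1 = -2)
E(x, k) = x + 8*k (E(x, k) = 8*k + x = x + 8*k)
11659 - E(154, o(5)) = 11659 - (154 + 8*(-2)) = 11659 - (154 - 16) = 11659 - 1*138 = 11659 - 138 = 11521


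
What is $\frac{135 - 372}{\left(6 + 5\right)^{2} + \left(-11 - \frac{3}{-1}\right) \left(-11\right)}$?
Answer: $- \frac{237}{209} \approx -1.134$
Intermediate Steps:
$\frac{135 - 372}{\left(6 + 5\right)^{2} + \left(-11 - \frac{3}{-1}\right) \left(-11\right)} = - \frac{237}{11^{2} + \left(-11 - -3\right) \left(-11\right)} = - \frac{237}{121 + \left(-11 + 3\right) \left(-11\right)} = - \frac{237}{121 - -88} = - \frac{237}{121 + 88} = - \frac{237}{209}$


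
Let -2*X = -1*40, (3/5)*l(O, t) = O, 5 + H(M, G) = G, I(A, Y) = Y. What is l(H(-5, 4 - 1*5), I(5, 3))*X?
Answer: -200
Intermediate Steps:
H(M, G) = -5 + G
l(O, t) = 5*O/3
X = 20 (X = -(-1)*40/2 = -1/2*(-40) = 20)
l(H(-5, 4 - 1*5), I(5, 3))*X = (5*(-5 + (4 - 1*5))/3)*20 = (5*(-5 + (4 - 5))/3)*20 = (5*(-5 - 1)/3)*20 = ((5/3)*(-6))*20 = -10*20 = -200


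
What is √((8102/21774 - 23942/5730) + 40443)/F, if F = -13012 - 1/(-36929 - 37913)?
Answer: -74842*√119828174361285/53011203746805 ≈ -0.015455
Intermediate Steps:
F = -973844103/74842 (F = -13012 - 1/(-74842) = -13012 - 1*(-1/74842) = -13012 + 1/74842 = -973844103/74842 ≈ -13012.)
√((8102/21774 - 23942/5730) + 40443)/F = √((8102/21774 - 23942/5730) + 40443)/(-973844103/74842) = √((8102*(1/21774) - 23942*1/5730) + 40443)*(-74842/973844103) = √((4051/10887 - 11971/2865) + 40443)*(-74842/973844103) = √(-207194/54435 + 40443)*(-74842/973844103) = √(2201307511/54435)*(-74842/973844103) = (√119828174361285/54435)*(-74842/973844103) = -74842*√119828174361285/53011203746805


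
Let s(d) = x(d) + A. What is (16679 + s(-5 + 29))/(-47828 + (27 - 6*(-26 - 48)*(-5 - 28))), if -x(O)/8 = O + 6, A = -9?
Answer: -16430/62453 ≈ -0.26308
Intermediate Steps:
x(O) = -48 - 8*O (x(O) = -8*(O + 6) = -8*(6 + O) = -48 - 8*O)
s(d) = -57 - 8*d (s(d) = (-48 - 8*d) - 9 = -57 - 8*d)
(16679 + s(-5 + 29))/(-47828 + (27 - 6*(-26 - 48)*(-5 - 28))) = (16679 + (-57 - 8*(-5 + 29)))/(-47828 + (27 - 6*(-26 - 48)*(-5 - 28))) = (16679 + (-57 - 8*24))/(-47828 + (27 - (-444)*(-33))) = (16679 + (-57 - 192))/(-47828 + (27 - 6*2442)) = (16679 - 249)/(-47828 + (27 - 14652)) = 16430/(-47828 - 14625) = 16430/(-62453) = 16430*(-1/62453) = -16430/62453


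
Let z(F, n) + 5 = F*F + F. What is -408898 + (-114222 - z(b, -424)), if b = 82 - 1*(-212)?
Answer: -609845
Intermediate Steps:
b = 294 (b = 82 + 212 = 294)
z(F, n) = -5 + F + F**2 (z(F, n) = -5 + (F*F + F) = -5 + (F**2 + F) = -5 + (F + F**2) = -5 + F + F**2)
-408898 + (-114222 - z(b, -424)) = -408898 + (-114222 - (-5 + 294 + 294**2)) = -408898 + (-114222 - (-5 + 294 + 86436)) = -408898 + (-114222 - 1*86725) = -408898 + (-114222 - 86725) = -408898 - 200947 = -609845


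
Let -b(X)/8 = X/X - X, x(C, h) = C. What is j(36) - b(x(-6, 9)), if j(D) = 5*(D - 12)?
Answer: 176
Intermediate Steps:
j(D) = -60 + 5*D (j(D) = 5*(-12 + D) = -60 + 5*D)
b(X) = -8 + 8*X (b(X) = -8*(X/X - X) = -8*(1 - X) = -8 + 8*X)
j(36) - b(x(-6, 9)) = (-60 + 5*36) - (-8 + 8*(-6)) = (-60 + 180) - (-8 - 48) = 120 - 1*(-56) = 120 + 56 = 176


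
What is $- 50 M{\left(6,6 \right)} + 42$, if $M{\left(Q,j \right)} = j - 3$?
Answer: $-108$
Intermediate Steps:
$M{\left(Q,j \right)} = -3 + j$ ($M{\left(Q,j \right)} = j - 3 = -3 + j$)
$- 50 M{\left(6,6 \right)} + 42 = - 50 \left(-3 + 6\right) + 42 = \left(-50\right) 3 + 42 = -150 + 42 = -108$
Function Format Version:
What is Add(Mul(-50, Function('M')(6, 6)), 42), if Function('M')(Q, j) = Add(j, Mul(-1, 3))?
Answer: -108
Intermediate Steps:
Function('M')(Q, j) = Add(-3, j) (Function('M')(Q, j) = Add(j, -3) = Add(-3, j))
Add(Mul(-50, Function('M')(6, 6)), 42) = Add(Mul(-50, Add(-3, 6)), 42) = Add(Mul(-50, 3), 42) = Add(-150, 42) = -108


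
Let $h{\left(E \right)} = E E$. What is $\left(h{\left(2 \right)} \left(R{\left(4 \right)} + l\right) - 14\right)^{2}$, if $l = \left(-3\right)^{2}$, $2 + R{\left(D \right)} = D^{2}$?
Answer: $6084$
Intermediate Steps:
$h{\left(E \right)} = E^{2}$
$R{\left(D \right)} = -2 + D^{2}$
$l = 9$
$\left(h{\left(2 \right)} \left(R{\left(4 \right)} + l\right) - 14\right)^{2} = \left(2^{2} \left(\left(-2 + 4^{2}\right) + 9\right) - 14\right)^{2} = \left(4 \left(\left(-2 + 16\right) + 9\right) - 14\right)^{2} = \left(4 \left(14 + 9\right) - 14\right)^{2} = \left(4 \cdot 23 - 14\right)^{2} = \left(92 - 14\right)^{2} = 78^{2} = 6084$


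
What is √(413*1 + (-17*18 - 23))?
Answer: 2*√21 ≈ 9.1651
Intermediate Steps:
√(413*1 + (-17*18 - 23)) = √(413 + (-306 - 23)) = √(413 - 329) = √84 = 2*√21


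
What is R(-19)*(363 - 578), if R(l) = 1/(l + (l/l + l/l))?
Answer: 215/17 ≈ 12.647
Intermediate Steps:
R(l) = 1/(2 + l) (R(l) = 1/(l + (1 + 1)) = 1/(l + 2) = 1/(2 + l))
R(-19)*(363 - 578) = (363 - 578)/(2 - 19) = -215/(-17) = -1/17*(-215) = 215/17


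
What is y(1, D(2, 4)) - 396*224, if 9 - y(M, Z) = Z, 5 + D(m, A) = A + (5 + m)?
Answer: -88701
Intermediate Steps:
D(m, A) = A + m (D(m, A) = -5 + (A + (5 + m)) = -5 + (5 + A + m) = A + m)
y(M, Z) = 9 - Z
y(1, D(2, 4)) - 396*224 = (9 - (4 + 2)) - 396*224 = (9 - 1*6) - 88704 = (9 - 6) - 88704 = 3 - 88704 = -88701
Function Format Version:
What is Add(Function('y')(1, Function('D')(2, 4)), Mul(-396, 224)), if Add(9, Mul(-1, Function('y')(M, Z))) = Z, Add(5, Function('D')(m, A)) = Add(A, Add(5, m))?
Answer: -88701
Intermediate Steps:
Function('D')(m, A) = Add(A, m) (Function('D')(m, A) = Add(-5, Add(A, Add(5, m))) = Add(-5, Add(5, A, m)) = Add(A, m))
Function('y')(M, Z) = Add(9, Mul(-1, Z))
Add(Function('y')(1, Function('D')(2, 4)), Mul(-396, 224)) = Add(Add(9, Mul(-1, Add(4, 2))), Mul(-396, 224)) = Add(Add(9, Mul(-1, 6)), -88704) = Add(Add(9, -6), -88704) = Add(3, -88704) = -88701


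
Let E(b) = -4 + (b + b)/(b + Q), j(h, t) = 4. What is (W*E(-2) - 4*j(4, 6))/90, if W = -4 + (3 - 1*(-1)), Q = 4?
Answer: -8/45 ≈ -0.17778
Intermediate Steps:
E(b) = -4 + 2*b/(4 + b) (E(b) = -4 + (b + b)/(b + 4) = -4 + (2*b)/(4 + b) = -4 + 2*b/(4 + b))
W = 0 (W = -4 + (3 + 1) = -4 + 4 = 0)
(W*E(-2) - 4*j(4, 6))/90 = (0*(2*(-8 - 1*(-2))/(4 - 2)) - 4*4)/90 = (0*(2*(-8 + 2)/2) - 16)*(1/90) = (0*(2*(½)*(-6)) - 16)*(1/90) = (0*(-6) - 16)*(1/90) = (0 - 16)*(1/90) = -16*1/90 = -8/45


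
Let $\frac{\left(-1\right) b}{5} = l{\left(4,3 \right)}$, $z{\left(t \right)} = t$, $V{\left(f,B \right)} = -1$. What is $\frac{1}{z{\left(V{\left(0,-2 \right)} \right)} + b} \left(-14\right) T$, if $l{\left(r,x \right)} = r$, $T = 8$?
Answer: $\frac{16}{3} \approx 5.3333$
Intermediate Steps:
$b = -20$ ($b = \left(-5\right) 4 = -20$)
$\frac{1}{z{\left(V{\left(0,-2 \right)} \right)} + b} \left(-14\right) T = \frac{1}{-1 - 20} \left(-14\right) 8 = \frac{1}{-21} \left(-14\right) 8 = \left(- \frac{1}{21}\right) \left(-14\right) 8 = \frac{2}{3} \cdot 8 = \frac{16}{3}$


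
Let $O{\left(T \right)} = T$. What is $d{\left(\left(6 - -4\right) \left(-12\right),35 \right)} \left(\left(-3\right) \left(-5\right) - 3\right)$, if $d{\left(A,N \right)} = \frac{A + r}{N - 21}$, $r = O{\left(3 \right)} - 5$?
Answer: $- \frac{732}{7} \approx -104.57$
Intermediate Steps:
$r = -2$ ($r = 3 - 5 = -2$)
$d{\left(A,N \right)} = \frac{-2 + A}{-21 + N}$ ($d{\left(A,N \right)} = \frac{A - 2}{N - 21} = \frac{-2 + A}{-21 + N}$)
$d{\left(\left(6 - -4\right) \left(-12\right),35 \right)} \left(\left(-3\right) \left(-5\right) - 3\right) = \frac{-2 + \left(6 - -4\right) \left(-12\right)}{-21 + 35} \left(\left(-3\right) \left(-5\right) - 3\right) = \frac{-2 + \left(6 + 4\right) \left(-12\right)}{14} \left(15 - 3\right) = \frac{-2 + 10 \left(-12\right)}{14} \cdot 12 = \frac{-2 - 120}{14} \cdot 12 = \frac{1}{14} \left(-122\right) 12 = \left(- \frac{61}{7}\right) 12 = - \frac{732}{7}$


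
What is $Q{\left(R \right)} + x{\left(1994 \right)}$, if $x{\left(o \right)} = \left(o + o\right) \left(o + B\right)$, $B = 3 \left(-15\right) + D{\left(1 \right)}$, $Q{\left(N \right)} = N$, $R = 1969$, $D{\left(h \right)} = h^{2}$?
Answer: $7778569$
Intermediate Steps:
$B = -44$ ($B = 3 \left(-15\right) + 1^{2} = -45 + 1 = -44$)
$x{\left(o \right)} = 2 o \left(-44 + o\right)$ ($x{\left(o \right)} = \left(o + o\right) \left(o - 44\right) = 2 o \left(-44 + o\right)$)
$Q{\left(R \right)} + x{\left(1994 \right)} = 1969 + 2 \cdot 1994 \left(-44 + 1994\right) = 1969 + 2 \cdot 1994 \cdot 1950 = 1969 + 7776600 = 7778569$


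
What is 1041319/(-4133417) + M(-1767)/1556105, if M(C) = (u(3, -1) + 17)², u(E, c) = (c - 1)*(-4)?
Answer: -323563663374/1286406172157 ≈ -0.25153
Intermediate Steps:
u(E, c) = 4 - 4*c (u(E, c) = (-1 + c)*(-4) = 4 - 4*c)
M(C) = 625 (M(C) = ((4 - 4*(-1)) + 17)² = ((4 + 4) + 17)² = (8 + 17)² = 25² = 625)
1041319/(-4133417) + M(-1767)/1556105 = 1041319/(-4133417) + 625/1556105 = 1041319*(-1/4133417) + 625*(1/1556105) = -1041319/4133417 + 125/311221 = -323563663374/1286406172157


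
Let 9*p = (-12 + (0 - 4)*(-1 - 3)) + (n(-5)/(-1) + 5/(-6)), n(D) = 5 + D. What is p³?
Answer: 6859/157464 ≈ 0.043559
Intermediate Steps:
p = 19/54 (p = ((-12 + (0 - 4)*(-1 - 3)) + ((5 - 5)/(-1) + 5/(-6)))/9 = ((-12 - 4*(-4)) + (0*(-1) + 5*(-⅙)))/9 = ((-12 + 16) + (0 - ⅚))/9 = (4 - ⅚)/9 = (⅑)*(19/6) = 19/54 ≈ 0.35185)
p³ = (19/54)³ = 6859/157464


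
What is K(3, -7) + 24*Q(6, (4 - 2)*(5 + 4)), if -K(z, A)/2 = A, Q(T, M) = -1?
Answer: -10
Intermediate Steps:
K(z, A) = -2*A
K(3, -7) + 24*Q(6, (4 - 2)*(5 + 4)) = -2*(-7) + 24*(-1) = 14 - 24 = -10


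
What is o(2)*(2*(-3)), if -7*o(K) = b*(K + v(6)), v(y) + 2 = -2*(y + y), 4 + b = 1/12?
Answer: 564/7 ≈ 80.571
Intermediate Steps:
b = -47/12 (b = -4 + 1/12 = -47/12 ≈ -3.9167)
v(y) = -2 - 4*y (v(y) = -2 - 2*(y + y) = -2 - 4*y)
o(K) = -611/42 + 47*K/84 (o(K) = -(-47)*(K + (-2 - 4*6))/84 = -(-47)*(K + (-2 - 24))/84 = -(-47)*(K - 26)/84 = -(-47)*(-26 + K)/84 = -(611/6 - 47*K/12)/7 = -611/42 + 47*K/84)
o(2)*(2*(-3)) = (-611/42 + (47/84)*2)*(2*(-3)) = (-611/42 + 47/42)*(-6) = -94/7*(-6) = 564/7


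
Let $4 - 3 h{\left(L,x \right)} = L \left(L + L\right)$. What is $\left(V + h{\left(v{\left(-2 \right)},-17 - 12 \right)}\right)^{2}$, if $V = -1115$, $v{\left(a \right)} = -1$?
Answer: $\frac{11175649}{9} \approx 1.2417 \cdot 10^{6}$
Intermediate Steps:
$h{\left(L,x \right)} = \frac{4}{3} - \frac{2 L^{2}}{3}$ ($h{\left(L,x \right)} = \frac{4}{3} - \frac{L \left(L + L\right)}{3} = \frac{4}{3} - \frac{L 2 L}{3} = \frac{4}{3} - \frac{2 L^{2}}{3}$)
$\left(V + h{\left(v{\left(-2 \right)},-17 - 12 \right)}\right)^{2} = \left(-1115 + \left(\frac{4}{3} - \frac{2 \left(-1\right)^{2}}{3}\right)\right)^{2} = \left(-1115 + \left(\frac{4}{3} - \frac{2}{3}\right)\right)^{2} = \left(-1115 + \frac{2}{3}\right)^{2} = \left(- \frac{3343}{3}\right)^{2} = \frac{11175649}{9}$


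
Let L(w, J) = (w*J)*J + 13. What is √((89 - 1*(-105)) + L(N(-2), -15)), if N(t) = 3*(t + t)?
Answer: 3*I*√277 ≈ 49.93*I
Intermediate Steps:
N(t) = 6*t (N(t) = 3*(2*t) = 6*t)
L(w, J) = 13 + w*J² (L(w, J) = (J*w)*J + 13 = w*J² + 13 = 13 + w*J²)
√((89 - 1*(-105)) + L(N(-2), -15)) = √((89 - 1*(-105)) + (13 + (6*(-2))*(-15)²)) = √((89 + 105) + (13 - 12*225)) = √(194 + (13 - 2700)) = √(194 - 2687) = √(-2493) = 3*I*√277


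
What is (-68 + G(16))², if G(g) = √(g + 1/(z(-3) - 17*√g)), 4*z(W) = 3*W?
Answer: 1303836/281 - 272*√315563/281 ≈ 4096.2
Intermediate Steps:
z(W) = 3*W/4 (z(W) = (3*W)/4 = 3*W/4)
G(g) = √(g + 1/(-9/4 - 17*√g)) (G(g) = √(g + 1/((¾)*(-3) - 17*√g)) = √(g + 1/(-9/4 - 17*√g)))
(-68 + G(16))² = (-68 + √((-4 + 16*(9 + 68*√16))/(9 + 68*√16)))² = (-68 + √((-4 + 16*(9 + 68*4))/(9 + 68*4)))² = (-68 + √((-4 + 16*(9 + 272))/(9 + 272)))² = (-68 + √((-4 + 16*281)/281))² = (-68 + √((-4 + 4496)/281))² = (-68 + √((1/281)*4492))² = (-68 + √(4492/281))² = (-68 + 2*√315563/281)²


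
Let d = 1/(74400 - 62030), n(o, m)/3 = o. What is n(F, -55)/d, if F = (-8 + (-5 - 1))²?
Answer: 7273560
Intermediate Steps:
F = 196 (F = (-8 - 6)² = (-14)² = 196)
n(o, m) = 3*o
d = 1/12370 ≈ 8.0841e-5
n(F, -55)/d = (3*196)/(1/12370) = 588*12370 = 7273560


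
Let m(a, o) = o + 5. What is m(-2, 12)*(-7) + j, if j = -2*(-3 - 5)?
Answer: -103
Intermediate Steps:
m(a, o) = 5 + o
j = 16 (j = -2*(-8) = 16)
m(-2, 12)*(-7) + j = (5 + 12)*(-7) + 16 = 17*(-7) + 16 = -119 + 16 = -103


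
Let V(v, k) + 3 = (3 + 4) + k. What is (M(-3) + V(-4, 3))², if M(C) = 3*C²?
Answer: 1156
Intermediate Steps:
V(v, k) = 4 + k (V(v, k) = -3 + ((3 + 4) + k) = -3 + (7 + k) = 4 + k)
(M(-3) + V(-4, 3))² = (3*(-3)² + (4 + 3))² = (3*9 + 7)² = (27 + 7)² = 34² = 1156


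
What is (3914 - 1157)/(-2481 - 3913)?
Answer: -2757/6394 ≈ -0.43119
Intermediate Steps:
(3914 - 1157)/(-2481 - 3913) = 2757/(-6394) = 2757*(-1/6394) = -2757/6394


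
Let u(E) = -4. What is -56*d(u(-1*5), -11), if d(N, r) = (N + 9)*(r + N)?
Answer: 4200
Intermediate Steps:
d(N, r) = (9 + N)*(N + r)
-56*d(u(-1*5), -11) = -56*((-4)² + 9*(-4) + 9*(-11) - 4*(-11)) = -56*(16 - 36 - 99 + 44) = -56*(-75) = 4200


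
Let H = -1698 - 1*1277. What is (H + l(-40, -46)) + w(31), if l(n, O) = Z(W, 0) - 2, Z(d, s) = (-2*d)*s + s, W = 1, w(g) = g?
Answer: -2946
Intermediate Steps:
Z(d, s) = s - 2*d*s (Z(d, s) = -2*d*s + s = s - 2*d*s)
H = -2975 (H = -1698 - 1277 = -2975)
l(n, O) = -2 (l(n, O) = 0*(1 - 2*1) - 2 = 0*(1 - 2) - 2 = 0*(-1) - 2 = 0 - 2 = -2)
(H + l(-40, -46)) + w(31) = (-2975 - 2) + 31 = -2977 + 31 = -2946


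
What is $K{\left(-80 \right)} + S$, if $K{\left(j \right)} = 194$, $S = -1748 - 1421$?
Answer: $-2975$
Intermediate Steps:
$S = -3169$ ($S = -1748 - 1421 = -3169$)
$K{\left(-80 \right)} + S = 194 - 3169 = -2975$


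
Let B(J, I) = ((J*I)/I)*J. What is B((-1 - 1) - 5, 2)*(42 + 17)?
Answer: 2891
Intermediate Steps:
B(J, I) = J² (B(J, I) = ((I*J)/I)*J = J*J = J²)
B((-1 - 1) - 5, 2)*(42 + 17) = ((-1 - 1) - 5)²*(42 + 17) = (-2 - 5)²*59 = (-7)²*59 = 49*59 = 2891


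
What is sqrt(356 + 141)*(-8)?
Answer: -8*sqrt(497) ≈ -178.35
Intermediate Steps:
sqrt(356 + 141)*(-8) = sqrt(497)*(-8) = -8*sqrt(497)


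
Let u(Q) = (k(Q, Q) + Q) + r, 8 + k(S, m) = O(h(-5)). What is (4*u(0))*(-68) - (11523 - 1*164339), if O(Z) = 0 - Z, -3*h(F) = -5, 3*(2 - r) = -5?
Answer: 154448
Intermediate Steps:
r = 11/3 (r = 2 - ⅓*(-5) = 2 + 5/3 = 11/3 ≈ 3.6667)
h(F) = 5/3 (h(F) = -⅓*(-5) = 5/3)
O(Z) = -Z
k(S, m) = -29/3 (k(S, m) = -8 - 1*5/3 = -8 - 5/3 = -29/3)
u(Q) = -6 + Q (u(Q) = (-29/3 + Q) + 11/3 = -6 + Q)
(4*u(0))*(-68) - (11523 - 1*164339) = (4*(-6 + 0))*(-68) - (11523 - 1*164339) = (4*(-6))*(-68) - (11523 - 164339) = -24*(-68) - 1*(-152816) = 1632 + 152816 = 154448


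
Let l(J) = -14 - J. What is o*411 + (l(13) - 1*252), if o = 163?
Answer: 66714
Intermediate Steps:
o*411 + (l(13) - 1*252) = 163*411 + ((-14 - 1*13) - 1*252) = 66993 + ((-14 - 13) - 252) = 66993 + (-27 - 252) = 66993 - 279 = 66714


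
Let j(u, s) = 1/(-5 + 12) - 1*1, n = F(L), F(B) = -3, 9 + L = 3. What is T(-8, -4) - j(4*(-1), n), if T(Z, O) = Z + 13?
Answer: 41/7 ≈ 5.8571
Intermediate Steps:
L = -6 (L = -9 + 3 = -6)
n = -3
j(u, s) = -6/7 (j(u, s) = 1/7 - 1 = ⅐ - 1 = -6/7)
T(Z, O) = 13 + Z
T(-8, -4) - j(4*(-1), n) = (13 - 8) - 1*(-6/7) = 5 + 6/7 = 41/7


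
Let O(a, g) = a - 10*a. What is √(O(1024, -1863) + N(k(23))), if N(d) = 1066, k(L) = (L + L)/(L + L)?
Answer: 5*I*√326 ≈ 90.277*I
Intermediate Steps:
k(L) = 1 (k(L) = (2*L)/((2*L)) = (2*L)*(1/(2*L)) = 1)
O(a, g) = -9*a
√(O(1024, -1863) + N(k(23))) = √(-9*1024 + 1066) = √(-9216 + 1066) = √(-8150) = 5*I*√326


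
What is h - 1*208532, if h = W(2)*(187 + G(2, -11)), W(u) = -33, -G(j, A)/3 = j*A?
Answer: -216881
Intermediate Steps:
G(j, A) = -3*A*j (G(j, A) = -3*j*A = -3*A*j)
h = -8349 (h = -33*(187 - 3*(-11)*2) = -33*(187 + 66) = -33*253 = -8349)
h - 1*208532 = -8349 - 1*208532 = -8349 - 208532 = -216881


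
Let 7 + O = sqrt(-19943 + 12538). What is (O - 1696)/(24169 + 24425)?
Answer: -131/3738 + I*sqrt(7405)/48594 ≈ -0.035046 + 0.0017708*I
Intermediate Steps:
O = -7 + I*sqrt(7405) (O = -7 + sqrt(-19943 + 12538) = -7 + sqrt(-7405) = -7 + I*sqrt(7405) ≈ -7.0 + 86.052*I)
(O - 1696)/(24169 + 24425) = ((-7 + I*sqrt(7405)) - 1696)/(24169 + 24425) = (-1703 + I*sqrt(7405))/48594 = (-1703 + I*sqrt(7405))*(1/48594) = -131/3738 + I*sqrt(7405)/48594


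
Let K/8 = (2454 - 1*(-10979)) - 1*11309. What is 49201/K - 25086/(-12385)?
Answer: 1035615697/210445920 ≈ 4.9211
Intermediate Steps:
K = 16992 (K = 8*((2454 - 1*(-10979)) - 1*11309) = 8*((2454 + 10979) - 11309) = 8*(13433 - 11309) = 8*2124 = 16992)
49201/K - 25086/(-12385) = 49201/16992 - 25086/(-12385) = 49201*(1/16992) - 25086*(-1/12385) = 49201/16992 + 25086/12385 = 1035615697/210445920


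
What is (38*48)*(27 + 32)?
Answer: 107616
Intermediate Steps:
(38*48)*(27 + 32) = 1824*59 = 107616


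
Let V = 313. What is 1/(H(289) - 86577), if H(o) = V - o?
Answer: -1/86553 ≈ -1.1554e-5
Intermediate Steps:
H(o) = 313 - o
1/(H(289) - 86577) = 1/((313 - 1*289) - 86577) = 1/((313 - 289) - 86577) = 1/(24 - 86577) = 1/(-86553) = -1/86553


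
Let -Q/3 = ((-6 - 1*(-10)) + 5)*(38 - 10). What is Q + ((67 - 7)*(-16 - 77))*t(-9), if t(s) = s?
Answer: 49464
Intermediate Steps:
Q = -756 (Q = -3*((-6 - 1*(-10)) + 5)*(38 - 10) = -3*((-6 + 10) + 5)*28 = -3*(4 + 5)*28 = -27*28 = -3*252 = -756)
Q + ((67 - 7)*(-16 - 77))*t(-9) = -756 + ((67 - 7)*(-16 - 77))*(-9) = -756 + (60*(-93))*(-9) = -756 - 5580*(-9) = -756 + 50220 = 49464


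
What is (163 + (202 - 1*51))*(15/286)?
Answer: 2355/143 ≈ 16.469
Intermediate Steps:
(163 + (202 - 1*51))*(15/286) = (163 + (202 - 51))*(15*(1/286)) = (163 + 151)*(15/286) = 314*(15/286) = 2355/143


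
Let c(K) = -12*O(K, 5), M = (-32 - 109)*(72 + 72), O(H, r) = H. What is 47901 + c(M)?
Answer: 291549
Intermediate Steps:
M = -20304 (M = -141*144 = -20304)
c(K) = -12*K
47901 + c(M) = 47901 - 12*(-20304) = 47901 + 243648 = 291549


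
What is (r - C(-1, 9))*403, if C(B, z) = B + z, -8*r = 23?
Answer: -35061/8 ≈ -4382.6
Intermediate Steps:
r = -23/8 (r = -1/8*23 = -23/8 ≈ -2.8750)
(r - C(-1, 9))*403 = (-23/8 - (-1 + 9))*403 = (-23/8 - 1*8)*403 = (-23/8 - 8)*403 = -87/8*403 = -35061/8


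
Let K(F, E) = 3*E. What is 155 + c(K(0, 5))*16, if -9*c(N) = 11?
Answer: 1219/9 ≈ 135.44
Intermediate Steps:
c(N) = -11/9 (c(N) = -1/9*11 = -11/9)
155 + c(K(0, 5))*16 = 155 - 11/9*16 = 155 - 176/9 = 1219/9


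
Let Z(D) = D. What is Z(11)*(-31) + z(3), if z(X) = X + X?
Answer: -335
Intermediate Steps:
z(X) = 2*X
Z(11)*(-31) + z(3) = 11*(-31) + 2*3 = -341 + 6 = -335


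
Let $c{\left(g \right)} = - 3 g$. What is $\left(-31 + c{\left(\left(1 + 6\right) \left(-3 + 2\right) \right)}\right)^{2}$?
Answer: $100$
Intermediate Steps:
$\left(-31 + c{\left(\left(1 + 6\right) \left(-3 + 2\right) \right)}\right)^{2} = \left(-31 - 3 \left(1 + 6\right) \left(-3 + 2\right)\right)^{2} = \left(-31 - 3 \cdot 7 \left(-1\right)\right)^{2} = \left(-31 - -21\right)^{2} = \left(-31 + 21\right)^{2} = \left(-10\right)^{2} = 100$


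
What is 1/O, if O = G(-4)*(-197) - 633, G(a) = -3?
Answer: -1/42 ≈ -0.023810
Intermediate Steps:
O = -42 (O = -3*(-197) - 633 = 591 - 633 = -42)
1/O = 1/(-42) = -1/42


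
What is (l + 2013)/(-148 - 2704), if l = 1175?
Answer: -797/713 ≈ -1.1178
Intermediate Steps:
(l + 2013)/(-148 - 2704) = (1175 + 2013)/(-148 - 2704) = 3188/(-2852) = 3188*(-1/2852) = -797/713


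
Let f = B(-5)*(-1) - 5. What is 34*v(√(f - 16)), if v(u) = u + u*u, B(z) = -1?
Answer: -680 + 68*I*√5 ≈ -680.0 + 152.05*I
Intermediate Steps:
f = -4 (f = -1*(-1) - 5 = 1 - 5 = -4)
v(u) = u + u²
34*v(√(f - 16)) = 34*(√(-4 - 16)*(1 + √(-4 - 16))) = 34*(√(-20)*(1 + √(-20))) = 34*((2*I*√5)*(1 + 2*I*√5)) = 34*(2*I*√5*(1 + 2*I*√5)) = 68*I*√5*(1 + 2*I*√5)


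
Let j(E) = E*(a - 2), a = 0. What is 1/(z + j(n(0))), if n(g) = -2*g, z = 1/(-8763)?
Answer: -8763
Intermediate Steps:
z = -1/8763 ≈ -0.00011412
j(E) = -2*E (j(E) = E*(0 - 2) = E*(-2) = -2*E)
1/(z + j(n(0))) = 1/(-1/8763 - (-4)*0) = 1/(-1/8763 - 2*0) = 1/(-1/8763 + 0) = 1/(-1/8763) = -8763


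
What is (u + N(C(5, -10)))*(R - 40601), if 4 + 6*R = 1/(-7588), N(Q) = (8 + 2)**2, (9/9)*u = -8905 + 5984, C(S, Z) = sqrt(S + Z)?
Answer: 744950610443/6504 ≈ 1.1454e+8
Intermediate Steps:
u = -2921 (u = -8905 + 5984 = -2921)
N(Q) = 100 (N(Q) = 10**2 = 100)
R = -30353/45528 (R = -2/3 + (1/6)/(-7588) = -2/3 + (1/6)*(-1/7588) = -2/3 - 1/45528 = -30353/45528 ≈ -0.66669)
(u + N(C(5, -10)))*(R - 40601) = (-2921 + 100)*(-30353/45528 - 40601) = -2821*(-1848512681/45528) = 744950610443/6504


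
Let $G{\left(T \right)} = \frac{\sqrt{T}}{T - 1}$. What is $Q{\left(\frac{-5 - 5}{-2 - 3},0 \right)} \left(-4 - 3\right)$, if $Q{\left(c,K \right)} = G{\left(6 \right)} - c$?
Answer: $14 - \frac{7 \sqrt{6}}{5} \approx 10.571$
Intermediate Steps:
$G{\left(T \right)} = \frac{\sqrt{T}}{-1 + T}$
$Q{\left(c,K \right)} = - c + \frac{\sqrt{6}}{5}$ ($Q{\left(c,K \right)} = \frac{\sqrt{6}}{-1 + 6} - c = \frac{\sqrt{6}}{5} - c = - c + \frac{\sqrt{6}}{5}$)
$Q{\left(\frac{-5 - 5}{-2 - 3},0 \right)} \left(-4 - 3\right) = \left(- \frac{-5 - 5}{-2 - 3} + \frac{\sqrt{6}}{5}\right) \left(-4 - 3\right) = \left(- \frac{-10}{-5} + \frac{\sqrt{6}}{5}\right) \left(-7\right) = \left(- \frac{\left(-10\right) \left(-1\right)}{5} + \frac{\sqrt{6}}{5}\right) \left(-7\right) = \left(\left(-1\right) 2 + \frac{\sqrt{6}}{5}\right) \left(-7\right) = \left(-2 + \frac{\sqrt{6}}{5}\right) \left(-7\right) = 14 - \frac{7 \sqrt{6}}{5}$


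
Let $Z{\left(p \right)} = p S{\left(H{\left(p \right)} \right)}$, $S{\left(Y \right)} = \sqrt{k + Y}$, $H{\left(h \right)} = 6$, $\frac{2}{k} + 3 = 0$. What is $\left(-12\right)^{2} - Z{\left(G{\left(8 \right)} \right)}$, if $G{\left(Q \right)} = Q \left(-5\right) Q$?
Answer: $144 + \frac{1280 \sqrt{3}}{3} \approx 883.01$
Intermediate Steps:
$k = - \frac{2}{3}$ ($k = \frac{2}{-3 + 0} = \frac{2}{-3} = 2 \left(- \frac{1}{3}\right) = - \frac{2}{3} \approx -0.66667$)
$S{\left(Y \right)} = \sqrt{- \frac{2}{3} + Y}$
$G{\left(Q \right)} = - 5 Q^{2}$ ($G{\left(Q \right)} = - 5 Q Q = - 5 Q^{2}$)
$Z{\left(p \right)} = \frac{4 p \sqrt{3}}{3}$ ($Z{\left(p \right)} = p \frac{\sqrt{-6 + 9 \cdot 6}}{3} = p \frac{\sqrt{-6 + 54}}{3} = p \frac{\sqrt{48}}{3} = p \frac{4 \sqrt{3}}{3} = \frac{4 p \sqrt{3}}{3}$)
$\left(-12\right)^{2} - Z{\left(G{\left(8 \right)} \right)} = \left(-12\right)^{2} - \frac{4 \left(- 5 \cdot 8^{2}\right) \sqrt{3}}{3} = 144 - \frac{4 \left(\left(-5\right) 64\right) \sqrt{3}}{3} = 144 - \frac{4}{3} \left(-320\right) \sqrt{3} = 144 - - \frac{1280 \sqrt{3}}{3} = 144 + \frac{1280 \sqrt{3}}{3}$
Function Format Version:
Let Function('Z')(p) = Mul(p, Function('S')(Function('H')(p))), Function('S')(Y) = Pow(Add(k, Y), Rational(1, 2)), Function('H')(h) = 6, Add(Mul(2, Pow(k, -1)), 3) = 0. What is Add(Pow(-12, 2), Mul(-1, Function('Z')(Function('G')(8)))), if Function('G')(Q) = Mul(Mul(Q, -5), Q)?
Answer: Add(144, Mul(Rational(1280, 3), Pow(3, Rational(1, 2)))) ≈ 883.01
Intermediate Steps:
k = Rational(-2, 3) (k = Mul(2, Pow(Add(-3, 0), -1)) = Mul(2, Pow(-3, -1)) = Mul(2, Rational(-1, 3)) = Rational(-2, 3) ≈ -0.66667)
Function('S')(Y) = Pow(Add(Rational(-2, 3), Y), Rational(1, 2))
Function('G')(Q) = Mul(-5, Pow(Q, 2)) (Function('G')(Q) = Mul(Mul(-5, Q), Q) = Mul(-5, Pow(Q, 2)))
Function('Z')(p) = Mul(Rational(4, 3), p, Pow(3, Rational(1, 2))) (Function('Z')(p) = Mul(p, Mul(Rational(1, 3), Pow(Add(-6, Mul(9, 6)), Rational(1, 2)))) = Mul(p, Mul(Rational(1, 3), Pow(Add(-6, 54), Rational(1, 2)))) = Mul(p, Mul(Rational(1, 3), Pow(48, Rational(1, 2)))) = Mul(p, Mul(Rational(1, 3), Mul(4, Pow(3, Rational(1, 2))))) = Mul(p, Mul(Rational(4, 3), Pow(3, Rational(1, 2)))) = Mul(Rational(4, 3), p, Pow(3, Rational(1, 2))))
Add(Pow(-12, 2), Mul(-1, Function('Z')(Function('G')(8)))) = Add(Pow(-12, 2), Mul(-1, Mul(Rational(4, 3), Mul(-5, Pow(8, 2)), Pow(3, Rational(1, 2))))) = Add(144, Mul(-1, Mul(Rational(4, 3), Mul(-5, 64), Pow(3, Rational(1, 2))))) = Add(144, Mul(-1, Mul(Rational(4, 3), -320, Pow(3, Rational(1, 2))))) = Add(144, Mul(-1, Mul(Rational(-1280, 3), Pow(3, Rational(1, 2))))) = Add(144, Mul(Rational(1280, 3), Pow(3, Rational(1, 2))))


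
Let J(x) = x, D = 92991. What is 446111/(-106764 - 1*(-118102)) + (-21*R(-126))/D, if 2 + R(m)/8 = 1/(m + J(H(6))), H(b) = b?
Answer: 207440667211/5271659790 ≈ 39.350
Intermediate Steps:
R(m) = -16 + 8/(6 + m) (R(m) = -16 + 8/(m + 6) = -16 + 8/(6 + m))
446111/(-106764 - 1*(-118102)) + (-21*R(-126))/D = 446111/(-106764 - 1*(-118102)) - 168*(-11 - 2*(-126))/(6 - 126)/92991 = 446111/(-106764 + 118102) - 168*(-11 + 252)/(-120)*(1/92991) = 446111/11338 - 168*(-1)*241/120*(1/92991) = 446111*(1/11338) - 21*(-241/15)*(1/92991) = 446111/11338 + (1687/5)*(1/92991) = 446111/11338 + 1687/464955 = 207440667211/5271659790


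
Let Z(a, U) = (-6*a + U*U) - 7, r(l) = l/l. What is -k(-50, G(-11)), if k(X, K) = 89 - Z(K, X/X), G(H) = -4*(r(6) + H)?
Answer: -335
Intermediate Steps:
r(l) = 1
Z(a, U) = -7 + U² - 6*a (Z(a, U) = (-6*a + U²) - 7 = (U² - 6*a) - 7 = -7 + U² - 6*a)
G(H) = -4 - 4*H (G(H) = -4*(1 + H) = -4 - 4*H)
k(X, K) = 95 + 6*K (k(X, K) = 89 - (-7 + (X/X)² - 6*K) = 89 - (-7 + 1² - 6*K) = 89 - (-7 + 1 - 6*K) = 89 - (-6 - 6*K) = 89 + (6 + 6*K) = 95 + 6*K)
-k(-50, G(-11)) = -(95 + 6*(-4 - 4*(-11))) = -(95 + 6*(-4 + 44)) = -(95 + 6*40) = -(95 + 240) = -1*335 = -335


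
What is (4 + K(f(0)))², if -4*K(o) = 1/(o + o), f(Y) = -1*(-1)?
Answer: 961/64 ≈ 15.016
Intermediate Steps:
f(Y) = 1
K(o) = -1/(8*o) (K(o) = -1/(4*(o + o)) = -1/(2*o)/4 = -1/(8*o))
(4 + K(f(0)))² = (4 - ⅛/1)² = (4 - ⅛*1)² = (4 - ⅛)² = (31/8)² = 961/64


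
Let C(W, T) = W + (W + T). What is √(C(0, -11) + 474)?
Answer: √463 ≈ 21.517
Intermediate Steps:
C(W, T) = T + 2*W (C(W, T) = W + (T + W) = T + 2*W)
√(C(0, -11) + 474) = √((-11 + 2*0) + 474) = √((-11 + 0) + 474) = √(-11 + 474) = √463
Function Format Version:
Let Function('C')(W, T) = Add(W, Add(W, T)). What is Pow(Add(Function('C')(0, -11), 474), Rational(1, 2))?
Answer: Pow(463, Rational(1, 2)) ≈ 21.517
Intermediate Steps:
Function('C')(W, T) = Add(T, Mul(2, W)) (Function('C')(W, T) = Add(W, Add(T, W)) = Add(T, Mul(2, W)))
Pow(Add(Function('C')(0, -11), 474), Rational(1, 2)) = Pow(Add(Add(-11, Mul(2, 0)), 474), Rational(1, 2)) = Pow(Add(Add(-11, 0), 474), Rational(1, 2)) = Pow(Add(-11, 474), Rational(1, 2)) = Pow(463, Rational(1, 2))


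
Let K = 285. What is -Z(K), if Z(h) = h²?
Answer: -81225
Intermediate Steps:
-Z(K) = -1*285² = -1*81225 = -81225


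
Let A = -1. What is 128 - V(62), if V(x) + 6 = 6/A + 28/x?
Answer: 4326/31 ≈ 139.55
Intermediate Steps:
V(x) = -12 + 28/x (V(x) = -6 + (6/(-1) + 28/x) = -6 + (6*(-1) + 28/x) = -6 + (-6 + 28/x) = -12 + 28/x)
128 - V(62) = 128 - (-12 + 28/62) = 128 - (-12 + 28*(1/62)) = 128 - (-12 + 14/31) = 128 - 1*(-358/31) = 128 + 358/31 = 4326/31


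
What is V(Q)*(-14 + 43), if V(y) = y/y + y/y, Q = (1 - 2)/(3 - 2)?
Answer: 58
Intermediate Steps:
Q = -1 (Q = -1/1 = -1*1 = -1)
V(y) = 2 (V(y) = 1 + 1 = 2)
V(Q)*(-14 + 43) = 2*(-14 + 43) = 2*29 = 58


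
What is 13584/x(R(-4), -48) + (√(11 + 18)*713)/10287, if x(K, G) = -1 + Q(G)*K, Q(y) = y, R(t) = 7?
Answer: -13584/337 + 713*√29/10287 ≈ -39.935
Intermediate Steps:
x(K, G) = -1 + G*K
13584/x(R(-4), -48) + (√(11 + 18)*713)/10287 = 13584/(-1 - 48*7) + (√(11 + 18)*713)/10287 = 13584/(-1 - 336) + (√29*713)*(1/10287) = 13584/(-337) + (713*√29)*(1/10287) = 13584*(-1/337) + 713*√29/10287 = -13584/337 + 713*√29/10287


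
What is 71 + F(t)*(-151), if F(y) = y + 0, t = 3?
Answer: -382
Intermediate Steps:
F(y) = y
71 + F(t)*(-151) = 71 + 3*(-151) = 71 - 453 = -382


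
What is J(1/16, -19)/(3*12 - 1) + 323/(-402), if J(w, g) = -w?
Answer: -90641/112560 ≈ -0.80527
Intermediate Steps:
J(1/16, -19)/(3*12 - 1) + 323/(-402) = (-1/16)/(3*12 - 1) + 323/(-402) = (-1*1/16)/(36 - 1) + 323*(-1/402) = -1/16/35 - 323/402 = -1/16*1/35 - 323/402 = -1/560 - 323/402 = -90641/112560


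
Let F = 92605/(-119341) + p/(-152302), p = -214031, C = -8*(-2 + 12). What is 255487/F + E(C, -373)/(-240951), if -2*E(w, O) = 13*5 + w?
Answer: 745935986962353822051/1837451663269874 ≈ 4.0596e+5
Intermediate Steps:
C = -80 (C = -8*10 = -80)
F = 11438746861/18175872982 (F = 92605/(-119341) - 214031/(-152302) = 92605*(-1/119341) - 214031*(-1/152302) = -92605/119341 + 214031/152302 = 11438746861/18175872982 ≈ 0.62934)
E(w, O) = -65/2 - w/2 (E(w, O) = -(13*5 + w)/2 = -(65 + w)/2 = -65/2 - w/2)
255487/F + E(C, -373)/(-240951) = 255487/(11438746861/18175872982) + (-65/2 - 1/2*(-80))/(-240951) = 255487*(18175872982/11438746861) + (-65/2 + 40)*(-1/240951) = 4643699260552234/11438746861 + (15/2)*(-1/240951) = 4643699260552234/11438746861 - 5/160634 = 745935986962353822051/1837451663269874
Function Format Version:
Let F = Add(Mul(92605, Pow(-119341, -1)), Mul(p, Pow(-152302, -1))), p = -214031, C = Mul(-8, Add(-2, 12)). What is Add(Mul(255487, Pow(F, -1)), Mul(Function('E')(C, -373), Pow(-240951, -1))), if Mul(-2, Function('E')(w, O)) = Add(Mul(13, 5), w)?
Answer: Rational(745935986962353822051, 1837451663269874) ≈ 4.0596e+5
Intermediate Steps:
C = -80 (C = Mul(-8, 10) = -80)
F = Rational(11438746861, 18175872982) (F = Add(Mul(92605, Pow(-119341, -1)), Mul(-214031, Pow(-152302, -1))) = Add(Mul(92605, Rational(-1, 119341)), Mul(-214031, Rational(-1, 152302))) = Add(Rational(-92605, 119341), Rational(214031, 152302)) = Rational(11438746861, 18175872982) ≈ 0.62934)
Function('E')(w, O) = Add(Rational(-65, 2), Mul(Rational(-1, 2), w)) (Function('E')(w, O) = Mul(Rational(-1, 2), Add(Mul(13, 5), w)) = Mul(Rational(-1, 2), Add(65, w)) = Add(Rational(-65, 2), Mul(Rational(-1, 2), w)))
Add(Mul(255487, Pow(F, -1)), Mul(Function('E')(C, -373), Pow(-240951, -1))) = Add(Mul(255487, Pow(Rational(11438746861, 18175872982), -1)), Mul(Add(Rational(-65, 2), Mul(Rational(-1, 2), -80)), Pow(-240951, -1))) = Add(Mul(255487, Rational(18175872982, 11438746861)), Mul(Add(Rational(-65, 2), 40), Rational(-1, 240951))) = Add(Rational(4643699260552234, 11438746861), Mul(Rational(15, 2), Rational(-1, 240951))) = Add(Rational(4643699260552234, 11438746861), Rational(-5, 160634)) = Rational(745935986962353822051, 1837451663269874)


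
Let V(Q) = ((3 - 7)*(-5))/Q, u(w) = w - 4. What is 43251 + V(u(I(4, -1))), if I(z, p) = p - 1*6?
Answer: 475741/11 ≈ 43249.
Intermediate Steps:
I(z, p) = -6 + p (I(z, p) = p - 6 = -6 + p)
u(w) = -4 + w
V(Q) = 20/Q (V(Q) = (-4*(-5))/Q = 20/Q)
43251 + V(u(I(4, -1))) = 43251 + 20/(-4 + (-6 - 1)) = 43251 + 20/(-4 - 7) = 43251 + 20/(-11) = 43251 + 20*(-1/11) = 43251 - 20/11 = 475741/11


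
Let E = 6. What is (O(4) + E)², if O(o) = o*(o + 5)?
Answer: 1764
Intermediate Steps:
O(o) = o*(5 + o)
(O(4) + E)² = (4*(5 + 4) + 6)² = (4*9 + 6)² = (36 + 6)² = 42² = 1764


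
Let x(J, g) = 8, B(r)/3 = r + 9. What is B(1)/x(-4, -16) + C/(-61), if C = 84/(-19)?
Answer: 17721/4636 ≈ 3.8225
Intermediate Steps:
C = -84/19 (C = 84*(-1/19) = -84/19 ≈ -4.4211)
B(r) = 27 + 3*r (B(r) = 3*(r + 9) = 3*(9 + r) = 27 + 3*r)
B(1)/x(-4, -16) + C/(-61) = (27 + 3*1)/8 - 84/19/(-61) = (27 + 3)*(⅛) - 84/19*(-1/61) = 30*(⅛) + 84/1159 = 15/4 + 84/1159 = 17721/4636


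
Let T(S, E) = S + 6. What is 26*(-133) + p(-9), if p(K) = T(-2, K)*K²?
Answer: -3134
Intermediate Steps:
T(S, E) = 6 + S
p(K) = 4*K² (p(K) = (6 - 2)*K² = 4*K²)
26*(-133) + p(-9) = 26*(-133) + 4*(-9)² = -3458 + 4*81 = -3458 + 324 = -3134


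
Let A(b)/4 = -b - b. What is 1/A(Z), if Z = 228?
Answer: -1/1824 ≈ -0.00054825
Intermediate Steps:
A(b) = -8*b (A(b) = 4*(-b - b) = 4*(-2*b) = -8*b)
1/A(Z) = 1/(-8*228) = 1/(-1824) = -1/1824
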